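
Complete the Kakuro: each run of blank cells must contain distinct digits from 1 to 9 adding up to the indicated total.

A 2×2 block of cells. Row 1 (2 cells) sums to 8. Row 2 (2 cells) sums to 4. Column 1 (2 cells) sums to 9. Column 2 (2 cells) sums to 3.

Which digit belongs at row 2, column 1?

3

4 in 2 cells must be {1,3}; 3 in 2 cells must be {1,2}.
The 4 across and the 3 down share only 1, so (2,2) = 1.
(1,2) = 3 − 1 = 2 completes the 3 down.
(2,1) = 4 − 1 = 3 completes the 4 across.
(1,1) = 8 − 2 = 6 completes the 8 across.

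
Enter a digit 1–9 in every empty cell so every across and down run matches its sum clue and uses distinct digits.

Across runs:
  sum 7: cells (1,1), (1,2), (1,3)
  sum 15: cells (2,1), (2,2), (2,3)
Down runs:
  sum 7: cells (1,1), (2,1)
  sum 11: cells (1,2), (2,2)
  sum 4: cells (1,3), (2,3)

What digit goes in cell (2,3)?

3

7 in 3 cells must be {1,2,4}; 4 in 2 cells must be {1,3}.
The 7 across and the 4 down share only 1, so (1,3) = 1.
(2,3) = 4 − 1 = 3 completes the 4 down.
Nothing is forced directly, so branch on (2,1), whose candidates are 4 or 5. If (2,1) = 4: then (1,1) would have to be in {2,4} for the 7 across but in {3} for the 7 down — contradiction. So (2,1) = 5.
(1,1) = 7 − 5 = 2 completes the 7 down.
(1,2) = 7 − 3 = 4 completes the 7 across.
(2,2) = 15 − 8 = 7 completes the 15 across.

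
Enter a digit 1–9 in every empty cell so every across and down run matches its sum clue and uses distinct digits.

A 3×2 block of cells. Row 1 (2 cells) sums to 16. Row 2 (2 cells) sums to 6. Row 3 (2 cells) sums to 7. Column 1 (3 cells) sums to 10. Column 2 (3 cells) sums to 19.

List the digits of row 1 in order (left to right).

16 in 2 cells must be {7,9}.
The 16 across and the 10 down share only 7, so (1,1) = 7.
(1,2) = 16 − 7 = 9 completes the 16 across.
Nothing is forced directly, so branch on (2,1), whose candidates are 1 or 2. If (2,1) = 1: then (2,2) would have to be in {5} for the 6 across but in {2,3,4,6,7,8} for the 19 down — contradiction. So (2,1) = 2.
(2,2) = 6 − 2 = 4 completes the 6 across.
(3,1) = 10 − 9 = 1 completes the 10 down.
(3,2) = 7 − 1 = 6 completes the 7 across.

7, 9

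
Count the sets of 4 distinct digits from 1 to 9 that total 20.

12

4 distinct digits from 1–9 sum between 10 and 30.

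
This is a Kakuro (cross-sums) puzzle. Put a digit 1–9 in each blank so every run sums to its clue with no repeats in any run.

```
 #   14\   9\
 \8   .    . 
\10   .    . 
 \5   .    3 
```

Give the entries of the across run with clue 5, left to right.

R3C1 = 5 − 3 = 2 completes the 5 across.
No cell is forced outright now. R1C1 can only be 3 or 5 or 7 (the digits allowed by both its 8 across and its 14 down). If R1C1 = 5: then R1C2 would have to be in {3} for the 8 across but in {1,2,4,5} for the 9 down — contradiction. If R1C1 = 7: that forces R1C2 = 1, after which R2C1 would have to be in {1,2,3,4,6,7,8,9} for the 10 across but in {5} for the 14 down — contradiction. So R1C1 = 3.
R1C2 = 8 − 3 = 5 completes the 8 across.
R2C1 = 14 − 5 = 9 completes the 14 down.
R2C2 = 10 − 9 = 1 completes the 10 across.

2 3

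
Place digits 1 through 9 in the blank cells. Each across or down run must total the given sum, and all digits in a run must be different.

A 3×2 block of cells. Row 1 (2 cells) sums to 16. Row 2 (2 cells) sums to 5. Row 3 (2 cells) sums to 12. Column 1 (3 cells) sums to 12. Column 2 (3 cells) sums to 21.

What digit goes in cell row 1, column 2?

9

16 in 2 cells must be {7,9}.
The 5 across and the 21 down share only 4, so (2,2) = 4.
Given what's placed, (1,2) must be 9 to fit the 16 across and 21 down.
(2,1) = 5 − 4 = 1 completes the 5 across.
(3,2) = 21 − 13 = 8 completes the 21 down.
(1,1) = 16 − 9 = 7 completes the 16 across.
(3,1) = 12 − 8 = 4 completes the 12 across.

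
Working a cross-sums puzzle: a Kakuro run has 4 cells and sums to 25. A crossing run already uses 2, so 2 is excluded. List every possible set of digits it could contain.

4 distinct digits from 1–9 sum between 10 and 30.
Dropping sets that contain 2.

{1,7,8,9}; {3,5,8,9}; {3,6,7,9}; {4,5,7,9}; {4,6,7,8}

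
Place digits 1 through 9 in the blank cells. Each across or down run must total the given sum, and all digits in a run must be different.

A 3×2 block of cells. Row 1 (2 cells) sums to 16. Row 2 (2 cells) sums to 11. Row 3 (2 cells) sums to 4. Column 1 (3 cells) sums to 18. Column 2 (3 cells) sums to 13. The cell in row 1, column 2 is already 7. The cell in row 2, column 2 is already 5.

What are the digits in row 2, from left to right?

16 in 2 cells must be {7,9}; 4 in 2 cells must be {1,3}.
(1,1) = 16 − 7 = 9 completes the 16 across.
(2,1) = 11 − 5 = 6 completes the 11 across.
(3,1) = 18 − 15 = 3 completes the 18 down.
(3,2) = 4 − 3 = 1 completes the 4 across.

6 5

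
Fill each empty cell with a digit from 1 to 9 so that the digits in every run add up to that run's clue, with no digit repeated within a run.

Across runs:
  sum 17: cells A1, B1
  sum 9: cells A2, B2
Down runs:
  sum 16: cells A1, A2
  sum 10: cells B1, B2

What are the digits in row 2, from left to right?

7, 2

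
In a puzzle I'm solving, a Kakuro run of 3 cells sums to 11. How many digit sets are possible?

5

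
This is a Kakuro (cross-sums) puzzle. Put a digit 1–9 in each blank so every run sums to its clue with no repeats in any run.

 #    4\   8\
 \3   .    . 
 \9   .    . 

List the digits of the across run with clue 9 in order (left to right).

3 6

3 in 2 cells must be {1,2}; 4 in 2 cells must be {1,3}.
The 3 across and the 4 down share only 1, so R1C1 = 1.
R1C2 = 3 − 1 = 2 completes the 3 across.
R2C1 = 4 − 1 = 3 completes the 4 down.
R2C2 = 9 − 3 = 6 completes the 9 across.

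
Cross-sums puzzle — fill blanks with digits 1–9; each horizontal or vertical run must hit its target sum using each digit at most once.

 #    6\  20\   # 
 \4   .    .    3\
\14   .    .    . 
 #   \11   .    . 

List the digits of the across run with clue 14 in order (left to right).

4 in 2 cells must be {1,3}; 3 in 2 cells must be {1,2}.
The 4 across and the 6 down share only 1, so R1C1 = 1.
R1C2 = 4 − 1 = 3 completes the 4 across.
R2C1 = 6 − 1 = 5 completes the 6 down.
R2C2 = 8: the only remaining digit allowed by both the 14 across and the 20 down.
R2C3 = 14 − 13 = 1 completes the 14 across.
R3C2 = 20 − 11 = 9 completes the 20 down.
R3C3 = 11 − 9 = 2 completes the 11 across.

5 8 1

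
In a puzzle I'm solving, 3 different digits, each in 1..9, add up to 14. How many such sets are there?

3 distinct digits from 1–9 sum between 6 and 24.

8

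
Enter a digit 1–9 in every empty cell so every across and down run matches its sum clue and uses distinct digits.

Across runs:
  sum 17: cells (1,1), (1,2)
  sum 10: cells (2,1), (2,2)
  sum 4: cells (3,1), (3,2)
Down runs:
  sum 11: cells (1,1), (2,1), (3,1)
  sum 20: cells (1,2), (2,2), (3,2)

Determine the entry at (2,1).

2

17 in 2 cells must be {8,9}; 4 in 2 cells must be {1,3}.
The 17 across and the 11 down share only 8, so (1,1) = 8.
(1,2) = 17 − 8 = 9 completes the 17 across.
Given what's placed, (3,1) must be 1 to fit the 4 across and 11 down.
(3,2) = 4 − 1 = 3 completes the 4 across.
(2,1) = 11 − 9 = 2 completes the 11 down.
(2,2) = 10 − 2 = 8 completes the 10 across.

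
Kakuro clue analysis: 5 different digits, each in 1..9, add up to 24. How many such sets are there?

5 distinct digits from 1–9 sum between 15 and 35.

11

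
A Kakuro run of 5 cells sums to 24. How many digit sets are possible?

5 distinct digits from 1–9 sum between 15 and 35.

11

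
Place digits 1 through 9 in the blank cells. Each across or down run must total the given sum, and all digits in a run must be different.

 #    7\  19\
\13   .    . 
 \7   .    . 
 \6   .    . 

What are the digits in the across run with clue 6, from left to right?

2 4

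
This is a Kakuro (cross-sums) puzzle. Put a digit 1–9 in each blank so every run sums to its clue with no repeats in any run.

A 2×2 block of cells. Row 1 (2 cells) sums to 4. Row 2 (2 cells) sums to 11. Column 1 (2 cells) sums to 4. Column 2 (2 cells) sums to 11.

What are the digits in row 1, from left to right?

1, 3

4 in 2 cells must be {1,3}.
The 4 across and the 11 down share only 3, so (1,2) = 3.
The 11 across and the 4 down share only 3, so (2,1) = 3.
(2,2) = 11 − 3 = 8 completes the 11 across.
(1,1) = 4 − 3 = 1 completes the 4 across.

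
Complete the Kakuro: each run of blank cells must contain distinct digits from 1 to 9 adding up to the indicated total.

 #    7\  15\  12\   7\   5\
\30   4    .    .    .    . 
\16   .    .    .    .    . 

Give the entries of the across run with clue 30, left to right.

16 in 5 cells must be {1,2,3,4,6}.
R2C1 = 7 − 4 = 3 completes the 7 down.
Given what's placed, R2C2 must be 6 to fit the 16 across and 15 down.
R2C3 = 4: the only remaining digit allowed by both the 16 across and the 12 down.
R1C2 = 15 − 6 = 9 completes the 15 down.
R1C3 = 12 − 4 = 8 completes the 12 down.
No cell is forced outright now. R1C5 can only be 2 or 3 (the digits allowed by both its 30 across and its 5 down). If R1C5 = 2: then R1C4 would have to be in {7} for the 30 across but in {1,2,3,4,5,6} for the 7 down — contradiction. So R1C5 = 3.
R1C4 = 30 − 24 = 6 completes the 30 across.

4 9 8 6 3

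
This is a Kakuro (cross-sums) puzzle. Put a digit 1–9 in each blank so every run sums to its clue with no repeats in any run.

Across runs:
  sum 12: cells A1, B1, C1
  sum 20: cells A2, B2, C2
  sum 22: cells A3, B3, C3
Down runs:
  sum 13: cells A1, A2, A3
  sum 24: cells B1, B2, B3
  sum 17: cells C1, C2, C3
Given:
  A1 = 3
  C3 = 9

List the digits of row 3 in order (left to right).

6 7 9

24 in 3 cells must be {7,8,9}.
Nothing is forced directly, so branch on A3, whose candidates are 6 or 8. If A3 = 8: then A2 would have to be in {3,4,5,6,7,8,9} for the 20 across but in {2} for the 13 down — contradiction. So A3 = 6.
A2 = 13 − 9 = 4 completes the 13 down.
C2 = 7: the only remaining digit allowed by both the 20 across and the 17 down.
B3 = 22 − 15 = 7 completes the 22 across.
Given what's placed, B1 must be 8 to fit the 12 across and 24 down.
C1 = 12 − 11 = 1 completes the 12 across.
B2 = 20 − 11 = 9 completes the 20 across.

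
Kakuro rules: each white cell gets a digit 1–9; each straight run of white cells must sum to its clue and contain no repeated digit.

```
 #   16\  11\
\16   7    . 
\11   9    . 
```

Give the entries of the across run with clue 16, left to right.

7, 9

16 in 2 cells must be {7,9}.
R1C2 = 16 − 7 = 9 completes the 16 across.
R2C2 = 11 − 9 = 2 completes the 11 across.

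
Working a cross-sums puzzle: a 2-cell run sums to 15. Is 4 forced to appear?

No

Counterexample: {6,9} sums to 15 without using 4.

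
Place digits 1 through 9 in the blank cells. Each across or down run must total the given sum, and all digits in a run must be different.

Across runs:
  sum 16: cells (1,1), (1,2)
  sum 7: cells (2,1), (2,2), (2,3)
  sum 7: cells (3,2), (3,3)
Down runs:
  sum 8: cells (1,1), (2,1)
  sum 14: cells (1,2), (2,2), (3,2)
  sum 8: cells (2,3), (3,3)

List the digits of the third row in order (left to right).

16 in 2 cells must be {7,9}; 7 in 3 cells must be {1,2,4}.
The 16 across and the 8 down share only 7, so (1,1) = 7.
(1,2) = 16 − 7 = 9 completes the 16 across.
(2,1) = 8 − 7 = 1 completes the 8 down.
(2,3) = 2: the only remaining digit allowed by both the 7 across and the 8 down.
(3,3) = 8 − 2 = 6 completes the 8 down.
(2,2) = 7 − 3 = 4 completes the 7 across.
(3,2) = 7 − 6 = 1 completes the 7 across.

1, 6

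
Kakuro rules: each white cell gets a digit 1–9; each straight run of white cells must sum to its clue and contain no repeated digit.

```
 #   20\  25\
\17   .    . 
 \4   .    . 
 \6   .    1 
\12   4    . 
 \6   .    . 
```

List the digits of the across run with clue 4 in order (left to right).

17 in 2 cells must be {8,9}; 4 in 2 cells must be {1,3}.
Given what's placed, R1C1 must be 8 to fit the 17 across and 20 down.
R1C2 = 17 − 8 = 9 completes the 17 across.
R2C1 = 1: the only remaining digit allowed by both the 4 across and the 20 down.
R2C2 = 4 − 1 = 3 completes the 4 across.

1 3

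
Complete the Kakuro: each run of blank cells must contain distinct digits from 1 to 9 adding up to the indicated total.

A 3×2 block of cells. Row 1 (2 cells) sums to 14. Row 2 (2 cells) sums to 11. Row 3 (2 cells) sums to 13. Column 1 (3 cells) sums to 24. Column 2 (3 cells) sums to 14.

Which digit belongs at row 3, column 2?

24 in 3 cells must be {7,8,9}.
Nothing is forced directly, so branch on (3,1), whose candidates are 7 or 8 or 9. If (3,1) = 8: that forces (1,1) = 9, (1,2) = 5, (2,1) = 7, after which (2,2) would have to be in {4} for the 11 across but in {1,2,3,6,7,8} for the 14 down — contradiction. If (3,1) = 9: that forces (1,1) = 8, (1,2) = 6, (2,1) = 7, after which (2,2) would have to be in {4} for the 11 across but in {1,3,5,7} for the 14 down — contradiction. So (3,1) = 7.
(3,2) = 13 − 7 = 6 completes the 13 across.
Given what's placed, (1,2) must be 5 to fit the 14 across and 14 down.
(2,2) = 14 − 11 = 3 completes the 14 down.
(1,1) = 14 − 5 = 9 completes the 14 across.
(2,1) = 11 − 3 = 8 completes the 11 across.

6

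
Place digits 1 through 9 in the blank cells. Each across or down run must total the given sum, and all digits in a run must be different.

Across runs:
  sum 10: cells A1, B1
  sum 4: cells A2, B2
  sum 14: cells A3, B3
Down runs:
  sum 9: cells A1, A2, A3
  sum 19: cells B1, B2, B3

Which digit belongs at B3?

9

4 in 2 cells must be {1,3}.
The 4 across and the 19 down share only 3, so B2 = 3.
Given what's placed, B3 must be 9 to fit the 14 across and 19 down.
B1 = 19 − 12 = 7 completes the 19 down.
A2 = 4 − 3 = 1 completes the 4 across.
A3 = 14 − 9 = 5 completes the 14 across.
A1 = 10 − 7 = 3 completes the 10 across.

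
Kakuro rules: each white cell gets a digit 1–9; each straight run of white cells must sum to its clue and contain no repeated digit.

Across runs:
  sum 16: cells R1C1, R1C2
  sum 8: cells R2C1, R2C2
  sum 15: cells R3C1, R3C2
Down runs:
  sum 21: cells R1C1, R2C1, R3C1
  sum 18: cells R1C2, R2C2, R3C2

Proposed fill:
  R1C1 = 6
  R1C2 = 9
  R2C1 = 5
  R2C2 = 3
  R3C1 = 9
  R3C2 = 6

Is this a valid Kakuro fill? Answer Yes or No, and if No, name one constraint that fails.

No — the across run R1C1–R1C2 sums to 15, not 16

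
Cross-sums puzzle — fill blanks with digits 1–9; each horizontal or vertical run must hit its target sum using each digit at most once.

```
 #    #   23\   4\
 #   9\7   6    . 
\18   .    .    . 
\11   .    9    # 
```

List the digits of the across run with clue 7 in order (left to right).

6 1

23 in 3 cells must be {6,8,9}; 4 in 2 cells must be {1,3}.
R1C3 = 7 − 6 = 1 completes the 7 across.
R2C2 = 23 − 15 = 8 completes the 23 down.
R2C3 = 4 − 1 = 3 completes the 4 down.
R3C1 = 11 − 9 = 2 completes the 11 across.
R2C1 = 18 − 11 = 7 completes the 18 across.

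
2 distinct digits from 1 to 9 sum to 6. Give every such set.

{1,5}; {2,4}

2 distinct digits from 1–9 sum between 3 and 17.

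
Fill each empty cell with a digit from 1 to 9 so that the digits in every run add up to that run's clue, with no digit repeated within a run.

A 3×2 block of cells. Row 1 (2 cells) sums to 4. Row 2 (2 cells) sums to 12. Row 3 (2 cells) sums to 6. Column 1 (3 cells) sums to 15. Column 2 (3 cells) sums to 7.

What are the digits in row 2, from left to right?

8, 4

4 in 2 cells must be {1,3}; 7 in 3 cells must be {1,2,4}.
The 4 across and the 7 down share only 1, so (1,2) = 1.
Given what's placed, (2,2) must be 4 to fit the 12 across and 7 down.
(3,2) = 7 − 5 = 2 completes the 7 down.
(1,1) = 4 − 1 = 3 completes the 4 across.
(2,1) = 12 − 4 = 8 completes the 12 across.
(3,1) = 6 − 2 = 4 completes the 6 across.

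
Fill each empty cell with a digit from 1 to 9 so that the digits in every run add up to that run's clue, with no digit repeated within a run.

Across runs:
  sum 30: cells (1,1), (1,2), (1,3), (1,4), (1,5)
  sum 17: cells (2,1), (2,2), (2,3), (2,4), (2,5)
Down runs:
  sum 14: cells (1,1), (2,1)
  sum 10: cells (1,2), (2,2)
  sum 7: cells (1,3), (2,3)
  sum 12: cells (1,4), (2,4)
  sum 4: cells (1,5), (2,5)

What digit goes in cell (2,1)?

6

4 in 2 cells must be {1,3}.
Nothing is forced directly, so branch on (2,1), whose candidates are 5 or 6. If (2,1) = 5: that forces (1,1) = 9, (2,4) = 3, (2,5) = 1, after which (1,4) would have to be in {1,2,3,4,5,6,7,8} for the 30 across but in {9} for the 12 down — contradiction. So (2,1) = 6.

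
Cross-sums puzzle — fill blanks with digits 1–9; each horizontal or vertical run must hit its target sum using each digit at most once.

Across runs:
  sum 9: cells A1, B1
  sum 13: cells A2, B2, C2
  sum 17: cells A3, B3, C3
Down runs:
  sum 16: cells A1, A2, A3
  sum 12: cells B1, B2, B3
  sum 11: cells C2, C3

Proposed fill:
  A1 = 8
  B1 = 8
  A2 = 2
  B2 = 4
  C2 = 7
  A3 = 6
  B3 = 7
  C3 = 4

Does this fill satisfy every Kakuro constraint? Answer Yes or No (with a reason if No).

No — the across run A1–B1 sums to 16, not 9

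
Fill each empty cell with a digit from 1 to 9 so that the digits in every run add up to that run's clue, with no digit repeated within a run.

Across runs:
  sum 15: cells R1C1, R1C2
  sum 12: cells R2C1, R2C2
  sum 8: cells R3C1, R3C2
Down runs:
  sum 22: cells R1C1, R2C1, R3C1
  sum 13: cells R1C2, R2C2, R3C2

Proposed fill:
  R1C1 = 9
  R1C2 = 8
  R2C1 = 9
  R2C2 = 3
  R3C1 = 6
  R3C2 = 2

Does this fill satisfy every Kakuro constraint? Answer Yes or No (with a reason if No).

No — the down run R1C1–R3C1 sums to 24, not 22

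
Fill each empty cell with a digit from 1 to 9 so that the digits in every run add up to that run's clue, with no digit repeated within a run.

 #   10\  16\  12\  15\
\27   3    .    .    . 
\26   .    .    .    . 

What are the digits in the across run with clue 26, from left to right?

16 in 2 cells must be {7,9}.
R2C1 = 10 − 3 = 7 completes the 10 down.
R2C2 = 9: the only remaining digit allowed by both the 26 across and the 16 down.
R1C2 = 16 − 9 = 7 completes the 16 down.
Nothing is forced directly, so branch on R2C3, whose candidates are 4 or 8. If R2C3 = 8: then R1C3 would have to be in {8,9} for the 27 across but in {4} for the 12 down — contradiction. So R2C3 = 4.
R1C3 = 12 − 4 = 8 completes the 12 down.
R1C4 = 27 − 18 = 9 completes the 27 across.
R2C4 = 26 − 20 = 6 completes the 26 across.

7 9 4 6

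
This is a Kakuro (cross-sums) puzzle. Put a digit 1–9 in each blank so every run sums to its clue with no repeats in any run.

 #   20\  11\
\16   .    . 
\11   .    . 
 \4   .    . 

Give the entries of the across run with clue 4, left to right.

3 1

16 in 2 cells must be {7,9}; 4 in 2 cells must be {1,3}.
The 16 across and the 11 down share only 7, so R1C2 = 7.
Given what's placed, R2C2 must be 3 to fit the 11 across and 11 down.
R3C1 = 3: only digit in both the 4-across and 20-down candidate sets.
R3C2 = 4 − 3 = 1 completes the 4 across.
R1C1 = 16 − 7 = 9 completes the 16 across.
R2C1 = 11 − 3 = 8 completes the 11 across.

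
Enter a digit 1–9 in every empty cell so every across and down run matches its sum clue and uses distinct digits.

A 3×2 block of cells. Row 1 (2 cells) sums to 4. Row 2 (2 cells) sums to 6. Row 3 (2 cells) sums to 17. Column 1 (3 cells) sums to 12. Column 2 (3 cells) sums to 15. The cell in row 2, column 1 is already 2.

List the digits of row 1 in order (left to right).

1, 3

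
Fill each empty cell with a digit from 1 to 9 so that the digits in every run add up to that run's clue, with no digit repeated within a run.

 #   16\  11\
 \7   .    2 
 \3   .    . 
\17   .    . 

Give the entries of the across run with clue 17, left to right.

9 8

3 in 2 cells must be {1,2}; 17 in 2 cells must be {8,9}.
R1C1 = 7 − 2 = 5 completes the 7 across.
Given what's placed, R2C1 must be 2 to fit the 3 across and 16 down.
R2C2 = 3 − 2 = 1 completes the 3 across.
R3C1 = 16 − 7 = 9 completes the 16 down.
R3C2 = 17 − 9 = 8 completes the 17 across.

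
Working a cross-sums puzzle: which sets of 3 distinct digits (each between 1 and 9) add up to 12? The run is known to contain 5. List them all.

{1,5,6}; {3,4,5}

3 distinct digits from 1–9 sum between 6 and 24.
Keeping only sets containing 5.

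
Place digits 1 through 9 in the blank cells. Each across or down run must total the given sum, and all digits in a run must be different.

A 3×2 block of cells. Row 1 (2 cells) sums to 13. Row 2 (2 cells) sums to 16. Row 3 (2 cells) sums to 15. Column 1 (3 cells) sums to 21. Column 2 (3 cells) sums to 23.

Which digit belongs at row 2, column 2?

16 in 2 cells must be {7,9}; 23 in 3 cells must be {6,8,9}.
The 16 across and the 23 down share only 9, so (2,2) = 9.
(2,1) = 16 − 9 = 7 completes the 16 across.
Nothing is forced directly, so branch on (1,2), whose candidates are 6 or 8. If (1,2) = 6: then (1,1) would have to be in {7} for the 13 across but in {5,6,8,9} for the 21 down — contradiction. So (1,2) = 8.
(1,1) = 13 − 8 = 5 completes the 13 across.
(3,1) = 21 − 12 = 9 completes the 21 down.
(3,2) = 15 − 9 = 6 completes the 15 across.

9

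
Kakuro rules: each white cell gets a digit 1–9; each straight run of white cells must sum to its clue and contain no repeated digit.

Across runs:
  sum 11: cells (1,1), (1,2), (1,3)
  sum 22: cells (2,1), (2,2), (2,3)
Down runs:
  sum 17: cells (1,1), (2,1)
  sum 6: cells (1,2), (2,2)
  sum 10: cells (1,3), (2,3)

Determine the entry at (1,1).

17 in 2 cells must be {8,9}.
The 11 across and the 17 down share only 8, so (1,1) = 8.
(2,1) = 17 − 8 = 9 completes the 17 down.
Given what's placed, (2,2) must be 5 to fit the 22 across and 6 down.
(2,3) = 22 − 14 = 8 completes the 22 across.
(1,2) = 6 − 5 = 1 completes the 6 down.
(1,3) = 11 − 9 = 2 completes the 11 across.

8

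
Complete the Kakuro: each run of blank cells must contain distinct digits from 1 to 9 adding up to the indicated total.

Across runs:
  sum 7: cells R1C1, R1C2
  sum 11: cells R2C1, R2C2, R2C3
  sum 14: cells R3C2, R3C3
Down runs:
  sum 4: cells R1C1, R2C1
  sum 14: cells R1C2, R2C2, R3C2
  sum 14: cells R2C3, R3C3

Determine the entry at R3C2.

8

4 in 2 cells must be {1,3}.
Nothing is forced directly, so branch on R1C1, whose candidates are 1 or 3. If R1C1 = 1: that forces R1C2 = 6, R2C1 = 3, R2C3 = 6, R3C2 = 5, after which R3C3 would have to be in {9} for the 14 across but in {8} for the 14 down — contradiction. So R1C1 = 3.
R1C2 = 7 − 3 = 4 completes the 7 across.
R2C1 = 4 − 3 = 1 completes the 4 down.
No cell is forced outright now. R2C3 can only be 6 or 8 (the digits allowed by both its 11 across and its 14 down). If R2C3 = 6: then R2C2 would have to be in {4} for the 11 across but in {1,2,3,7,8,9} for the 14 down — contradiction. So R2C3 = 8.
R2C2 = 11 − 9 = 2 completes the 11 across.
R3C2 = 14 − 6 = 8 completes the 14 down.
R3C3 = 14 − 8 = 6 completes the 14 across.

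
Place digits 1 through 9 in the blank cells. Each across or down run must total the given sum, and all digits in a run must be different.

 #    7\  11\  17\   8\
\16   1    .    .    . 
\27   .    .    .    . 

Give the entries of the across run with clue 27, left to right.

6 7 9 5

17 in 2 cells must be {8,9}.
R2C1 = 7 − 1 = 6 completes the 7 down.
No cell is forced outright now. R2C4 can only be 5 or 7 (the digits allowed by both its 27 across and its 8 down). If R2C4 = 7: then R1C4 would have to be in {2,3,4,5,6,7,8,9} for the 16 across but in {1} for the 8 down — contradiction. So R2C4 = 5.
R1C4 = 8 − 5 = 3 completes the 8 down.
R2C3 = 9: the only remaining digit allowed by both the 27 across and the 17 down.
R1C3 = 17 − 9 = 8 completes the 17 down.
R2C2 = 27 − 20 = 7 completes the 27 across.
R1C2 = 16 − 12 = 4 completes the 16 across.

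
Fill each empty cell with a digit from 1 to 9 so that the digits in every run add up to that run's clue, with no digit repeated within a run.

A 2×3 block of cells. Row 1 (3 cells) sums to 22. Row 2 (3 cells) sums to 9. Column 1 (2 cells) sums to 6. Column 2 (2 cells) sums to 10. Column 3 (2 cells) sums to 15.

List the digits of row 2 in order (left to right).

The 22 across and the 6 down share only 5, so (1,1) = 5.
(2,1) = 6 − 5 = 1 completes the 6 down.
Given what's placed, (2,3) must be 6 to fit the 9 across and 15 down.
(1,3) = 15 − 6 = 9 completes the 15 down.
(2,2) = 9 − 7 = 2 completes the 9 across.
(1,2) = 22 − 14 = 8 completes the 22 across.

1 2 6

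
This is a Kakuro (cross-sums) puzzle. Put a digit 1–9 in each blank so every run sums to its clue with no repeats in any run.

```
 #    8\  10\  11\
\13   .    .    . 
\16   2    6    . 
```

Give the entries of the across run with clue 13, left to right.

R1C1 = 8 − 2 = 6 completes the 8 down.
R1C2 = 10 − 6 = 4 completes the 10 down.
R1C3 = 13 − 10 = 3 completes the 13 across.
R2C3 = 16 − 8 = 8 completes the 16 across.

6 4 3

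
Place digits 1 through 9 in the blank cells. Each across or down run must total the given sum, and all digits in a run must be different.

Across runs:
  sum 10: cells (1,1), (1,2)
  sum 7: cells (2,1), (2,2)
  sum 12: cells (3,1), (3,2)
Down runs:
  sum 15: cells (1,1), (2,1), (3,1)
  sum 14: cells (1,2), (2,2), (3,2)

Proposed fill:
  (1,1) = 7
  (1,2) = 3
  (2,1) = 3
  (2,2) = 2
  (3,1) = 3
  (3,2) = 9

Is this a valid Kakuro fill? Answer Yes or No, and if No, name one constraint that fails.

No — the across run (2,1)–(2,2) sums to 5, not 7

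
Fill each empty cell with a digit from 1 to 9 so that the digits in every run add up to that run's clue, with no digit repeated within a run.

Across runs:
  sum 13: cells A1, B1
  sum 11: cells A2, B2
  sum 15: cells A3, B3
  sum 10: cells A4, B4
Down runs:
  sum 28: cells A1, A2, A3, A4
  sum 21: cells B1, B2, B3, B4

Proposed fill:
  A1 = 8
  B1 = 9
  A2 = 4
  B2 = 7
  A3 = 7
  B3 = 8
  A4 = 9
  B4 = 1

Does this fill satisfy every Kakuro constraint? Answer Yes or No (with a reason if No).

No — the across run A1–B1 sums to 17, not 13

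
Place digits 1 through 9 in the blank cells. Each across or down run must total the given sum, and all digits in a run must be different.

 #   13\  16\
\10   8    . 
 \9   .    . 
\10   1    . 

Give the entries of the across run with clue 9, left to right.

4 5

R1C2 = 10 − 8 = 2 completes the 10 across.
R2C1 = 13 − 9 = 4 completes the 13 down.
R2C2 = 9 − 4 = 5 completes the 9 across.
R3C2 = 10 − 1 = 9 completes the 10 across.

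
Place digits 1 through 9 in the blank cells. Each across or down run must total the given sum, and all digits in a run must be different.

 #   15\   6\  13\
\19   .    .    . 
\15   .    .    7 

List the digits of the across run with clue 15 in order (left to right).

6, 2, 7

R1C3 = 13 − 7 = 6 completes the 13 down.
Given what's placed, R2C1 must be 6 to fit the 15 across and 15 down.
R2C2 = 15 − 13 = 2 completes the 15 across.
R1C1 = 15 − 6 = 9 completes the 15 down.
R1C2 = 19 − 15 = 4 completes the 19 across.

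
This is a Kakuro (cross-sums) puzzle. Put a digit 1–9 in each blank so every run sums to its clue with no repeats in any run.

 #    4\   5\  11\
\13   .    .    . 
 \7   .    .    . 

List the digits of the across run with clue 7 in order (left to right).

1, 4, 2

7 in 3 cells must be {1,2,4}; 4 in 2 cells must be {1,3}.
The 7 across and the 4 down share only 1, so R2C1 = 1.
R1C1 = 4 − 1 = 3 completes the 4 down.
Nothing is forced directly, so branch on R2C2, whose candidates are 2 or 4. If R2C2 = 2: then R1C2 would have to be in {1,2,4,6,8,9} for the 13 across but in {3} for the 5 down — contradiction. So R2C2 = 4.
R1C2 = 5 − 4 = 1 completes the 5 down.
R1C3 = 13 − 4 = 9 completes the 13 across.
R2C3 = 7 − 5 = 2 completes the 7 across.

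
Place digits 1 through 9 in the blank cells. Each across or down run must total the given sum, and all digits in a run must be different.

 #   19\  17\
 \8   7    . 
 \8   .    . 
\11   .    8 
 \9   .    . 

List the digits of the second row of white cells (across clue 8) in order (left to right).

5, 3

R1C2 = 8 − 7 = 1 completes the 8 across.
R3C1 = 11 − 8 = 3 completes the 11 across.
No cell is forced outright now. R2C1 can only be 1 or 5 (the digits allowed by both its 8 across and its 19 down). If R2C1 = 1: then R2C2 would have to be in {7} for the 8 across but in {2,3,5,6} for the 17 down — contradiction. So R2C1 = 5.
R2C2 = 8 − 5 = 3 completes the 8 across.
R4C1 = 19 − 15 = 4 completes the 19 down.
R4C2 = 9 − 4 = 5 completes the 9 across.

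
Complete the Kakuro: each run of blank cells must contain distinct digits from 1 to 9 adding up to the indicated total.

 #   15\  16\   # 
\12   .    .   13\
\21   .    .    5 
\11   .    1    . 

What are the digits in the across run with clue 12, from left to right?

R3C3 = 13 − 5 = 8 completes the 13 down.
R3C1 = 11 − 9 = 2 completes the 11 across.
Nothing is forced directly, so branch on R2C1, whose candidates are 7 or 9. If R2C1 = 7: then R1C1 would have to be in {3,4,5,7,8,9} for the 12 across but in {6} for the 15 down — contradiction. So R2C1 = 9.
R1C1 = 15 − 11 = 4 completes the 15 down.
R1C2 = 12 − 4 = 8 completes the 12 across.
R2C2 = 21 − 14 = 7 completes the 21 across.

4, 8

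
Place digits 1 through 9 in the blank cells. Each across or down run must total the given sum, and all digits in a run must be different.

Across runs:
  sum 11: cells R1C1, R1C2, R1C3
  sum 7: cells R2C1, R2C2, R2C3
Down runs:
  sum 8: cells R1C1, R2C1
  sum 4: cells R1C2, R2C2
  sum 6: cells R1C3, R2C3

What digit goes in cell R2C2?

1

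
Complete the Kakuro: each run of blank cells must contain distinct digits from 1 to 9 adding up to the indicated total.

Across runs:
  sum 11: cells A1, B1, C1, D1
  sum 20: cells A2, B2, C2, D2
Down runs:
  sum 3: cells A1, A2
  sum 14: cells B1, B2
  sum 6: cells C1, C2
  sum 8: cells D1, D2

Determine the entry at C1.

11 in 4 cells must be {1,2,3,5}; 3 in 2 cells must be {1,2}.
Only 5 fits B1 under both its across sum 11 and down sum 14.
B2 = 14 − 5 = 9 completes the 14 down.
Nothing is forced directly, so branch on A1, whose candidates are 1 or 2. If A1 = 2: that forces C1 = 1, D1 = 3, A2 = 1, after which C2 would have to be in {2,3,4,6,7,8} for the 20 across but in {5} for the 6 down — contradiction. So A1 = 1.
C1 = 2: the only remaining digit allowed by both the 11 across and the 6 down.

2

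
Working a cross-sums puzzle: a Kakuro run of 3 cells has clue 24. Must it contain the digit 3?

No

The only way to make 24 from 3 distinct digits is {7,8,9}, which does not contain 3.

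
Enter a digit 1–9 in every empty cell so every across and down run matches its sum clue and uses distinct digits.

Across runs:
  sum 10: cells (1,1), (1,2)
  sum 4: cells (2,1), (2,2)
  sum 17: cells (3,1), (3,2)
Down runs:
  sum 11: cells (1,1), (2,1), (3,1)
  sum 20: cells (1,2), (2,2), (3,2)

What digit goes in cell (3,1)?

8

4 in 2 cells must be {1,3}; 17 in 2 cells must be {8,9}.
The 4 across and the 20 down share only 3, so (2,2) = 3.
The 17 across and the 11 down share only 8, so (3,1) = 8.
(3,2) = 17 − 8 = 9 completes the 17 across.
(1,2) = 20 − 12 = 8 completes the 20 down.
(2,1) = 4 − 3 = 1 completes the 4 across.
(1,1) = 10 − 8 = 2 completes the 10 across.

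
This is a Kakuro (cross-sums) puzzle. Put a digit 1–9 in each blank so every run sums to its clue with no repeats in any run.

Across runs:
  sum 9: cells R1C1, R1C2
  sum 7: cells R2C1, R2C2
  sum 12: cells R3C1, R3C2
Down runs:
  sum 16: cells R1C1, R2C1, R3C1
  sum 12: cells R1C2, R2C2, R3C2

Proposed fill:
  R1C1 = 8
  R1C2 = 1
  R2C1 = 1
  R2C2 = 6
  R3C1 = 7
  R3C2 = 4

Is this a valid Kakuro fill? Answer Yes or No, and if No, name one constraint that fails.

No — the across run R3C1–R3C2 sums to 11, not 12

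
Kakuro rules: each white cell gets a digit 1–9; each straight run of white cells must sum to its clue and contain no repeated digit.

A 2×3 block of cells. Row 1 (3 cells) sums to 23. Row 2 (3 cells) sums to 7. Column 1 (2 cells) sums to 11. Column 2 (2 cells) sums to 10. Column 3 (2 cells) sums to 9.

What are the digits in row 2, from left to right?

23 in 3 cells must be {6,8,9}; 7 in 3 cells must be {1,2,4}.
Nothing is forced directly, so branch on (1,3), whose candidates are 6 or 8. If (1,3) = 6: then (2,3) would have to be in {1,2,4} for the 7 across but in {3} for the 9 down — contradiction. So (1,3) = 8.
(2,3) = 9 − 8 = 1 completes the 9 down.
Nothing is forced directly, so branch on (2,1), whose candidates are 2 or 4. If (2,1) = 4: then (1,1) would have to be in {6,9} for the 23 across but in {7} for the 11 down — contradiction. So (2,1) = 2.
(1,1) = 11 − 2 = 9 completes the 11 down.
(1,2) = 23 − 17 = 6 completes the 23 across.
(2,2) = 7 − 3 = 4 completes the 7 across.

2 4 1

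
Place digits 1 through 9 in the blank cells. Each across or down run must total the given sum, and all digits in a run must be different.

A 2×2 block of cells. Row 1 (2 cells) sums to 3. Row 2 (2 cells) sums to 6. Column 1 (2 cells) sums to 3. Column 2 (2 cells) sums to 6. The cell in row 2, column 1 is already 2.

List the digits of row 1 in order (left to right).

3 in 2 cells must be {1,2}.
(1,1) = 3 − 2 = 1 completes the 3 down.
(1,2) = 3 − 1 = 2 completes the 3 across.
(2,2) = 6 − 2 = 4 completes the 6 across.

1 2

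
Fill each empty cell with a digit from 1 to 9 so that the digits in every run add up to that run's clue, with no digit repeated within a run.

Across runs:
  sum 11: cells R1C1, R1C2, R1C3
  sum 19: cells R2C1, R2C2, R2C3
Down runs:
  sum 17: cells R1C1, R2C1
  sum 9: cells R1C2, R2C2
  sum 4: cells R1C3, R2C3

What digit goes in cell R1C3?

17 in 2 cells must be {8,9}; 4 in 2 cells must be {1,3}.
The 11 across and the 17 down share only 8, so R1C1 = 8.
Given what's placed, R1C3 must be 1 to fit the 11 across and 4 down.
R2C1 = 17 − 8 = 9 completes the 17 down.
R2C3 = 4 − 1 = 3 completes the 4 down.
R1C2 = 11 − 9 = 2 completes the 11 across.
R2C2 = 19 − 12 = 7 completes the 19 across.

1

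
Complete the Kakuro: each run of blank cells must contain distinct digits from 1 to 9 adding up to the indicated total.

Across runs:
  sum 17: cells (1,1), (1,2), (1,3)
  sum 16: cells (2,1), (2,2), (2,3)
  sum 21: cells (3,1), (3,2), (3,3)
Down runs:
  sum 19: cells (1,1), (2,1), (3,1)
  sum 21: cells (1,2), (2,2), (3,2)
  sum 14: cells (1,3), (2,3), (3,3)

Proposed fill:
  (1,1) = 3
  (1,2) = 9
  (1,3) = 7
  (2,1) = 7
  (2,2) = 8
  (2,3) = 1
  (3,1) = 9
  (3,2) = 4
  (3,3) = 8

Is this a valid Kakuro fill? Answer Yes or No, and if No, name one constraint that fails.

No — the down run (1,3)–(3,3) sums to 16, not 14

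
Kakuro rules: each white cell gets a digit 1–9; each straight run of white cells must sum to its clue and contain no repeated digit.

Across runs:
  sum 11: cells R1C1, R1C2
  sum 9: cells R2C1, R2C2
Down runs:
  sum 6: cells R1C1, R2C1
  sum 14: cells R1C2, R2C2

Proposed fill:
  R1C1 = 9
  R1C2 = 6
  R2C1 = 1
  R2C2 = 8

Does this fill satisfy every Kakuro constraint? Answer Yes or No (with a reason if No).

No — the across run R1C1–R1C2 sums to 15, not 11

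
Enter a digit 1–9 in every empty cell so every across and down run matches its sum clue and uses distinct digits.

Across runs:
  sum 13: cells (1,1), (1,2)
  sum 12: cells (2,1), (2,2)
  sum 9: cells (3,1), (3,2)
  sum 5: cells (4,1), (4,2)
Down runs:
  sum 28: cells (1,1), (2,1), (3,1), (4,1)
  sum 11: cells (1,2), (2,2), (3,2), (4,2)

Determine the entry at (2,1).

9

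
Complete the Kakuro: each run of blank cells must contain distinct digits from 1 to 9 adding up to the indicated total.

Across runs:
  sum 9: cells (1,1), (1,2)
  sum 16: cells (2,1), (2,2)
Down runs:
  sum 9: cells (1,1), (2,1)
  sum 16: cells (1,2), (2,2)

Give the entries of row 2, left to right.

7 9

16 in 2 cells must be {7,9}.
The 9 across and the 16 down share only 7, so (1,2) = 7.
The 16 across and the 9 down share only 7, so (2,1) = 7.
(2,2) = 16 − 7 = 9 completes the 16 across.
(1,1) = 9 − 7 = 2 completes the 9 across.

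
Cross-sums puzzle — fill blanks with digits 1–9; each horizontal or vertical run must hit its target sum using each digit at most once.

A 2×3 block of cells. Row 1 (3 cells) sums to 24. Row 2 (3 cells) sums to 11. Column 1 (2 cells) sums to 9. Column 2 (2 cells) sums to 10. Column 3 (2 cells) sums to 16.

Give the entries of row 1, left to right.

8 7 9

24 in 3 cells must be {7,8,9}; 16 in 2 cells must be {7,9}.
The 11 across and the 16 down share only 7, so (2,3) = 7.
(1,3) = 16 − 7 = 9 completes the 16 down.
Nothing is forced directly, so branch on (2,1), whose candidates are 1 or 3. If (2,1) = 3: then (1,1) would have to be in {7,8} for the 24 across but in {6} for the 9 down — contradiction. So (2,1) = 1.
(1,1) = 9 − 1 = 8 completes the 9 down.
(1,2) = 24 − 17 = 7 completes the 24 across.
(2,2) = 11 − 8 = 3 completes the 11 across.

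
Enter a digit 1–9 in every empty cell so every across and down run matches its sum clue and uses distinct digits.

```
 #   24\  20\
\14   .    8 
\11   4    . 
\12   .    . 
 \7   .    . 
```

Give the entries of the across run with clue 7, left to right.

5, 2

R1C1 = 14 − 8 = 6 completes the 14 across.
R2C2 = 11 − 4 = 7 completes the 11 across.
R4C1 = 5: the only remaining digit allowed by both the 7 across and the 24 down.
R4C2 = 7 − 5 = 2 completes the 7 across.
R3C1 = 24 − 15 = 9 completes the 24 down.
R3C2 = 12 − 9 = 3 completes the 12 across.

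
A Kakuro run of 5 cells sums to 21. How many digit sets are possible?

8

5 distinct digits from 1–9 sum between 15 and 35.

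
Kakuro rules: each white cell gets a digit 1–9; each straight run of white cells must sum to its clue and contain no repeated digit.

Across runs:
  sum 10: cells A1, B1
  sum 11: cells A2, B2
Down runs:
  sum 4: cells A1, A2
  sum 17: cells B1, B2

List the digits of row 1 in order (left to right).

1, 9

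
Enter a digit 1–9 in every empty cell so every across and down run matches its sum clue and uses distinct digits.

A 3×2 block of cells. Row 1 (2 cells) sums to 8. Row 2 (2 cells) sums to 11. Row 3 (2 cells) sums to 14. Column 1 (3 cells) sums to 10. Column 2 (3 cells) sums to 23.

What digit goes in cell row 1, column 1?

2

23 in 3 cells must be {6,8,9}.
The 8 across and the 23 down share only 6, so (1,2) = 6.
(1,1) = 8 − 6 = 2 completes the 8 across.
Given what's placed, (3,1) must be 5 to fit the 14 across and 10 down.
(3,2) = 14 − 5 = 9 completes the 14 across.
(2,1) = 10 − 7 = 3 completes the 10 down.
(2,2) = 11 − 3 = 8 completes the 11 across.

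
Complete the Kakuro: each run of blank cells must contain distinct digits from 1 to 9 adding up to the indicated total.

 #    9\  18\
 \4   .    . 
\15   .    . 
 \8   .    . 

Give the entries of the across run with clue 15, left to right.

6 9

4 in 2 cells must be {1,3}.
The 15 across and the 9 down share only 6, so R2C1 = 6.
R2C2 = 15 − 6 = 9 completes the 15 across.
Given what's placed, R1C1 must be 1 to fit the 4 across and 9 down.
R1C2 = 4 − 1 = 3 completes the 4 across.
R3C1 = 9 − 7 = 2 completes the 9 down.
R3C2 = 8 − 2 = 6 completes the 8 across.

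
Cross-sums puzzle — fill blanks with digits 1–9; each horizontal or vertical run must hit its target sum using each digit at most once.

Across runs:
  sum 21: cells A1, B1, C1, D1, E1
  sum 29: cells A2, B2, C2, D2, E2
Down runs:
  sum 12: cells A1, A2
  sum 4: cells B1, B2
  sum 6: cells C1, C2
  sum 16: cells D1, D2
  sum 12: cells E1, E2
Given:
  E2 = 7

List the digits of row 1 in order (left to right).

4 3 2 7 5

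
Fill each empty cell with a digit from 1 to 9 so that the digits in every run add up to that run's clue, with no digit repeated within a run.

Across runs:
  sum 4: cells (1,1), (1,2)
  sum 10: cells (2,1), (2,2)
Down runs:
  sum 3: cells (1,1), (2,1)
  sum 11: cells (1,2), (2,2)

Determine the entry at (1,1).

4 in 2 cells must be {1,3}; 3 in 2 cells must be {1,2}.
The 4 across and the 3 down share only 1, so (1,1) = 1.
(1,2) = 4 − 1 = 3 completes the 4 across.
(2,1) = 3 − 1 = 2 completes the 3 down.
(2,2) = 10 − 2 = 8 completes the 10 across.

1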